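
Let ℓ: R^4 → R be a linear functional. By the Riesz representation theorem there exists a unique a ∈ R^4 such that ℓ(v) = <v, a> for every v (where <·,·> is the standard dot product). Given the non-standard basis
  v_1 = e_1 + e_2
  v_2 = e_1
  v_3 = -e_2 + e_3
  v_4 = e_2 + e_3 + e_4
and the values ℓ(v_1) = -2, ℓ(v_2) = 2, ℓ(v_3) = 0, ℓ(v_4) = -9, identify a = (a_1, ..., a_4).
a = (2, -4, -4, -1)

Write a = (a_1, ..., a_4) in the standard basis. For each basis vector v_i, ℓ(v_i) = <v_i, a> is a linear equation in the a_j's. Collect the n equations into a matrix system V a = ℓ, where row i of V is v_i (expressed in the standard basis). Since V is invertible (lower-triangular with 1s on the diagonal, up to permutation), solve by back-substitution:
  V =
[[1, 1, 0, 0],
 [1, 0, 0, 0],
 [0, -1, 1, 0],
 [0, 1, 1, 1]]
  V a = (-2, 2, 0, -9)
Solving gives a = (2, -4, -4, -1).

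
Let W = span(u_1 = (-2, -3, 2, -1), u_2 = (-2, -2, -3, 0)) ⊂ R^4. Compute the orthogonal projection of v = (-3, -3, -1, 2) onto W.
proj_W(v) = (-353/145, -833/290, -212/145, -127/290)

Set up U = [u_1 | ... | u_2] ∈ R^(4×2). The projector onto W = col(U) is P = U (U^T U)^(-1) U^T.
Compute U^T U =
  [18, 4]
  [4, 17],
and U^T v = (11, 15).
Solve U^T U · c = U^T v for the coefficients: c = (127/290, 113/145). The projection is proj_W(v) = U c.
Check: (v - proj_W(v)) · u_1 = 0  (should be 0).
Check: (v - proj_W(v)) · u_2 = 0  (should be 0).
Result: proj_W(v) = (-353/145, -833/290, -212/145, -127/290).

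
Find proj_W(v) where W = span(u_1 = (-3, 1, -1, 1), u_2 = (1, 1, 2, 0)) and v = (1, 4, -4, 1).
proj_W(v) = (-3/2, 3/14, -6/7, 3/7)

Set up U = [u_1 | ... | u_2] ∈ R^(4×2). The projector onto W = col(U) is P = U (U^T U)^(-1) U^T.
Compute U^T U =
  [12, -4]
  [-4, 6],
and U^T v = (6, -3).
Solve U^T U · c = U^T v for the coefficients: c = (3/7, -3/14). The projection is proj_W(v) = U c.
Check: (v - proj_W(v)) · u_1 = 0  (should be 0).
Check: (v - proj_W(v)) · u_2 = 0  (should be 0).
Result: proj_W(v) = (-3/2, 3/14, -6/7, 3/7).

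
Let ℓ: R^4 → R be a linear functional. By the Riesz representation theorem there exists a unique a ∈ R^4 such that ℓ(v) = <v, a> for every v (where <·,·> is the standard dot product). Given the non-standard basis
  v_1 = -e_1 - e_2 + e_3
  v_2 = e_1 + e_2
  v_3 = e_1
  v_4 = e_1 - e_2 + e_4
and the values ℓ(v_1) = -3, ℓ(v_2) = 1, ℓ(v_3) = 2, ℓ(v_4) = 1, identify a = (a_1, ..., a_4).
a = (2, -1, -2, -2)

Write a = (a_1, ..., a_4) in the standard basis. For each basis vector v_i, ℓ(v_i) = <v_i, a> is a linear equation in the a_j's. Collect the n equations into a matrix system V a = ℓ, where row i of V is v_i (expressed in the standard basis). Since V is invertible (lower-triangular with 1s on the diagonal, up to permutation), solve by back-substitution:
  V =
[[-1, -1, 1, 0],
 [1, 1, 0, 0],
 [1, 0, 0, 0],
 [1, -1, 0, 1]]
  V a = (-3, 1, 2, 1)
Solving gives a = (2, -1, -2, -2).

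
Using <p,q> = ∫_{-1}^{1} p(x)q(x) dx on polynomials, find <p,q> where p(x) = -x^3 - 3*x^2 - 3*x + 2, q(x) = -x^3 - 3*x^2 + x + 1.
<p,q> = 24/35

Expand the product: p(x)·q(x) = x^6 + 6*x^5 + 11*x^4 + 3*x^3 - 12*x^2 - x + 2.
∫_{-1}^{1} of each monomial x^k gives [2/(k+1) if k even, 0 if k odd]. Integrating term-by-term (or equivalently evaluating the antiderivative F(x) = x^7/7 + x^6 + 11*x^5/5 + 3*x^4/4 - 4*x^3 - x^2/2 + 2*x at the endpoints):
  F(1) − F(−1) = 223/140 − (127/140) = 24/35.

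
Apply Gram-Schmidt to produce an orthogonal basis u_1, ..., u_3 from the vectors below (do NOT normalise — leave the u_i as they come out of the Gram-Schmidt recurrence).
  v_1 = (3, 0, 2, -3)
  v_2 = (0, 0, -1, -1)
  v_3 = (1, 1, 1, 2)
Orthogonal basis:
  u_1 = (3, 0, 2, -3)
  u_2 = (-3/22, 0, -12/11, -19/22)
  u_3 = (40/43, 1, -24/43, 24/43)

Apply the Gram-Schmidt recurrence
  u_1 = v_1
  u_i = v_i − Σ_{j<i} ((v_i · u_j) / (u_j · u_j)) · u_j.

Step by step this gives:
  u_1 = (3, 0, 2, -3)
  u_2 = (-3/22, 0, -12/11, -19/22)
  u_3 = (40/43, 1, -24/43, 24/43)

Orthogonality check:
  u_2 · u_1 = 0 (should be 0)
  u_3 · u_1 = 0 (should be 0)
  u_3 · u_2 = 0 (should be 0)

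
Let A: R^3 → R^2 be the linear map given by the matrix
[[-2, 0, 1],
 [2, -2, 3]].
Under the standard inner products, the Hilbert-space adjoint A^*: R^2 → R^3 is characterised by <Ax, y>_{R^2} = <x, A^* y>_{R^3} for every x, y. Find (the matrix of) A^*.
A^* = A^T =
[[-2, 2],
 [0, -2],
 [1, 3]]

For real matrices with standard dot products, the defining identity <Ax, y> = <x, A^* y> gives (Ax)^T y = x^T (A^*) y, i.e. x^T A^T y = x^T (A^*) y. Since this holds for all x, y, we must have A^* = A^T. Therefore
A^* =
[[-2, 2],
 [0, -2],
 [1, 3]].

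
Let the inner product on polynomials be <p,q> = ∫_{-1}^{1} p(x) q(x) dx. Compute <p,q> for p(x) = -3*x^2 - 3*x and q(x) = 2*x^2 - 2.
<p,q> = 8/5

Expand the product: p(x)·q(x) = -6*x^4 - 6*x^3 + 6*x^2 + 6*x.
∫_{-1}^{1} of each monomial x^k gives [2/(k+1) if k even, 0 if k odd]. Integrating term-by-term (or equivalently evaluating the antiderivative F(x) = -6*x^5/5 - 3*x^4/2 + 2*x^3 + 3*x^2 at the endpoints):
  F(1) − F(−1) = 23/10 − (7/10) = 8/5.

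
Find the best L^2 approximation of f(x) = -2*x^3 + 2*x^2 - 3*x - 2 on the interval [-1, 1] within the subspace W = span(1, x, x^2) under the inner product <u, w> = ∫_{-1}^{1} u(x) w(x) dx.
g(x) = 2*x^2 - 21*x/5 - 2

The best approximation g ∈ W is the orthogonal projection of f onto W. Writing g = a_0 + a_1 x + a_2 x^2, the coefficients solve the normal equations G · a = b where
  G_{ij} = <φ_i, φ_j> and b_i = <f, φ_i>, with φ_0 = 1, φ_1 = x, φ_2 = x^2.
G =
  [2, 0, 2/3]
  [0, 2/3, 0]
  [2/3, 0, 2/5],
b = (-8/3, -14/5, -8/15).
Solving gives a_0 = -2, a_1 = -21/5, a_2 = 2, so
  g(x) = 2*x^2 - 21*x/5 - 2.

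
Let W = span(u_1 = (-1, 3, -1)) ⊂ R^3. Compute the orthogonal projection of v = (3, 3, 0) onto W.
proj_W(v) = (-6/11, 18/11, -6/11)

Set up U = [u_1 | ... | u_1] ∈ R^(3×1). The projector onto W = col(U) is P = U (U^T U)^(-1) U^T.
Compute U^T U =
  [11],
and U^T v = (6).
Solve U^T U · c = U^T v for the coefficients: c = (6/11). The projection is proj_W(v) = U c.
Check: (v - proj_W(v)) · u_1 = 0  (should be 0).
Result: proj_W(v) = (-6/11, 18/11, -6/11).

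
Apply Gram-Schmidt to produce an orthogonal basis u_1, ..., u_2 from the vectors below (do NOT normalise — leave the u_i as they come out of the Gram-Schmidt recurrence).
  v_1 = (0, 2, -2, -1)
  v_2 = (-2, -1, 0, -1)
Orthogonal basis:
  u_1 = (0, 2, -2, -1)
  u_2 = (-2, -7/9, -2/9, -10/9)

Apply the Gram-Schmidt recurrence
  u_1 = v_1
  u_i = v_i − Σ_{j<i} ((v_i · u_j) / (u_j · u_j)) · u_j.

Step by step this gives:
  u_1 = (0, 2, -2, -1)
  u_2 = (-2, -7/9, -2/9, -10/9)

Orthogonality check:
  u_2 · u_1 = 0 (should be 0)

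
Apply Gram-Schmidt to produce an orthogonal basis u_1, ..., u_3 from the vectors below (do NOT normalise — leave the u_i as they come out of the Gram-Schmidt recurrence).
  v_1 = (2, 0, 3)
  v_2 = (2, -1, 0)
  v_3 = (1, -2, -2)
Orthogonal basis:
  u_1 = (2, 0, 3)
  u_2 = (18/13, -1, -12/13)
  u_3 = (-15/49, -30/49, 10/49)

Apply the Gram-Schmidt recurrence
  u_1 = v_1
  u_i = v_i − Σ_{j<i} ((v_i · u_j) / (u_j · u_j)) · u_j.

Step by step this gives:
  u_1 = (2, 0, 3)
  u_2 = (18/13, -1, -12/13)
  u_3 = (-15/49, -30/49, 10/49)

Orthogonality check:
  u_2 · u_1 = 0 (should be 0)
  u_3 · u_1 = 0 (should be 0)
  u_3 · u_2 = 0 (should be 0)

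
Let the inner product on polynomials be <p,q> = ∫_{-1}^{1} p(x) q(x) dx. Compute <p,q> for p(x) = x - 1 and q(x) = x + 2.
<p,q> = -10/3

Expand the product: p(x)·q(x) = x^2 + x - 2.
∫_{-1}^{1} of each monomial x^k gives [2/(k+1) if k even, 0 if k odd]. Integrating term-by-term (or equivalently evaluating the antiderivative F(x) = x^3/3 + x^2/2 - 2*x at the endpoints):
  F(1) − F(−1) = -7/6 − (13/6) = -10/3.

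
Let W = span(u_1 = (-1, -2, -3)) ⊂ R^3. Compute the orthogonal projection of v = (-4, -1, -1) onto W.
proj_W(v) = (-9/14, -9/7, -27/14)

Set up U = [u_1 | ... | u_1] ∈ R^(3×1). The projector onto W = col(U) is P = U (U^T U)^(-1) U^T.
Compute U^T U =
  [14],
and U^T v = (9).
Solve U^T U · c = U^T v for the coefficients: c = (9/14). The projection is proj_W(v) = U c.
Check: (v - proj_W(v)) · u_1 = 0  (should be 0).
Result: proj_W(v) = (-9/14, -9/7, -27/14).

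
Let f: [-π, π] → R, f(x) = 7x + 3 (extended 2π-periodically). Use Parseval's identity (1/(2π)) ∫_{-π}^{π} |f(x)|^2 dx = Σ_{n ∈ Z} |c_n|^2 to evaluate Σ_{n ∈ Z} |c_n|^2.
Σ |c_n|^2 = 49π^2/3 + 9

Expand and integrate term by term over [-π, π]:
  ∫ (7x)^2 dx = 49·(2π^3/3); ∫ 2·7·(3)·x dx = 0 (odd integrand); ∫ 3^2 dx = 9·2π.
So (1/(2π)) ∫_{-π}^{π} (7x + 3)^2 dx = 49π^2/3 + 9 = 49π^2/3 + 9.
Parseval ⇒ Σ |c_n|^2 = 49π^2/3 + 9.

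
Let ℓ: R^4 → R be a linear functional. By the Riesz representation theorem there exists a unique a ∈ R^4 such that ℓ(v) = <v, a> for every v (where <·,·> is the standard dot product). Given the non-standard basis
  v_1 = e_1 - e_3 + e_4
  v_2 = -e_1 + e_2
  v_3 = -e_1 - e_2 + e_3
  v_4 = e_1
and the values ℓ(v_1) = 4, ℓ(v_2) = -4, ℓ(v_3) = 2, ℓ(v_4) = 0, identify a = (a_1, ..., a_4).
a = (0, -4, -2, 2)

Write a = (a_1, ..., a_4) in the standard basis. For each basis vector v_i, ℓ(v_i) = <v_i, a> is a linear equation in the a_j's. Collect the n equations into a matrix system V a = ℓ, where row i of V is v_i (expressed in the standard basis). Since V is invertible (lower-triangular with 1s on the diagonal, up to permutation), solve by back-substitution:
  V =
[[1, 0, -1, 1],
 [-1, 1, 0, 0],
 [-1, -1, 1, 0],
 [1, 0, 0, 0]]
  V a = (4, -4, 2, 0)
Solving gives a = (0, -4, -2, 2).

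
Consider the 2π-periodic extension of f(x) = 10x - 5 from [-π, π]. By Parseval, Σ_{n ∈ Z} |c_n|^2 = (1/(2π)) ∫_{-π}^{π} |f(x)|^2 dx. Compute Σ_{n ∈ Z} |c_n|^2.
Σ |c_n|^2 = 100π^2/3 + 25

Expand and integrate term by term over [-π, π]:
  ∫ (10x)^2 dx = 100·(2π^3/3); ∫ 2·10·(-5)·x dx = 0 (odd integrand); ∫ (-5)^2 dx = 25·2π.
So (1/(2π)) ∫_{-π}^{π} (10x - 5)^2 dx = 100π^2/3 + 25 = 100π^2/3 + 25.
Parseval ⇒ Σ |c_n|^2 = 100π^2/3 + 25.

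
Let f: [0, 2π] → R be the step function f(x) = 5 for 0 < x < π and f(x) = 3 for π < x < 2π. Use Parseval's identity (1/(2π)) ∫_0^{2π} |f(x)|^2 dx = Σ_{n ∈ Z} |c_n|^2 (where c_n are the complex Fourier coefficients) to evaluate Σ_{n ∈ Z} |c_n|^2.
Σ |c_n|^2 = 17

Parseval equates the L^2 energy of f (normalised by 1/(2π)) with the ℓ^2 sum of its Fourier coefficients: (1/(2π)) ∫_0^{2π} |f|^2 = Σ |c_n|^2.
Compute the left side: (1/(2π)) [∫_0^π 5^2 dx + ∫_π^{2π} 3^2 dx] = (1/(2π)) · (25π + 9π) = (25 + 9)/2 = 17.
So Σ_{n ∈ Z} |c_n|^2 = 17.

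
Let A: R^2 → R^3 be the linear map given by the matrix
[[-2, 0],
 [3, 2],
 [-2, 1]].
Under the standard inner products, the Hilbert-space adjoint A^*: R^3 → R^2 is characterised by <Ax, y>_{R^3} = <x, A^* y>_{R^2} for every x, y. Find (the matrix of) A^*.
A^* = A^T =
[[-2, 3, -2],
 [0, 2, 1]]

For real matrices with standard dot products, the defining identity <Ax, y> = <x, A^* y> gives (Ax)^T y = x^T (A^*) y, i.e. x^T A^T y = x^T (A^*) y. Since this holds for all x, y, we must have A^* = A^T. Therefore
A^* =
[[-2, 3, -2],
 [0, 2, 1]].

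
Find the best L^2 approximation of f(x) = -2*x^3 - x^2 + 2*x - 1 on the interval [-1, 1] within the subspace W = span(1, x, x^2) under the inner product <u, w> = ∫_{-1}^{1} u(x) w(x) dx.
g(x) = -x^2 + 4*x/5 - 1

The best approximation g ∈ W is the orthogonal projection of f onto W. Writing g = a_0 + a_1 x + a_2 x^2, the coefficients solve the normal equations G · a = b where
  G_{ij} = <φ_i, φ_j> and b_i = <f, φ_i>, with φ_0 = 1, φ_1 = x, φ_2 = x^2.
G =
  [2, 0, 2/3]
  [0, 2/3, 0]
  [2/3, 0, 2/5],
b = (-8/3, 8/15, -16/15).
Solving gives a_0 = -1, a_1 = 4/5, a_2 = -1, so
  g(x) = -x^2 + 4*x/5 - 1.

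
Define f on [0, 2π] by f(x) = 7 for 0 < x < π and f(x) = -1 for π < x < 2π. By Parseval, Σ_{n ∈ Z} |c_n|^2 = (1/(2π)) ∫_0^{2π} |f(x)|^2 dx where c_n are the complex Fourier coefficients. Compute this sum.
Σ |c_n|^2 = 25

Parseval equates the L^2 energy of f (normalised by 1/(2π)) with the ℓ^2 sum of its Fourier coefficients: (1/(2π)) ∫_0^{2π} |f|^2 = Σ |c_n|^2.
Compute the left side: (1/(2π)) [∫_0^π 7^2 dx + ∫_π^{2π} (-1)^2 dx] = (1/(2π)) · (49π + 1π) = (49 + 1)/2 = 25.
So Σ_{n ∈ Z} |c_n|^2 = 25.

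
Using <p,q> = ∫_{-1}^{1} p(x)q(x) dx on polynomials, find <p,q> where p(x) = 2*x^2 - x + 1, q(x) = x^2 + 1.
<p,q> = 24/5

Expand the product: p(x)·q(x) = 2*x^4 - x^3 + 3*x^2 - x + 1.
∫_{-1}^{1} of each monomial x^k gives [2/(k+1) if k even, 0 if k odd]. Integrating term-by-term (or equivalently evaluating the antiderivative F(x) = 2*x^5/5 - x^4/4 + x^3 - x^2/2 + x at the endpoints):
  F(1) − F(−1) = 33/20 − (-63/20) = 24/5.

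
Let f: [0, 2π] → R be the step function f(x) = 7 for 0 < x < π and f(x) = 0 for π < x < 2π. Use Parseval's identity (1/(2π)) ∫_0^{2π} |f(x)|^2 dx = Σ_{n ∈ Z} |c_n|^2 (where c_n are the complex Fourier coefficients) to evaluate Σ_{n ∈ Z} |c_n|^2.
Σ |c_n|^2 = 49/2

Parseval equates the L^2 energy of f (normalised by 1/(2π)) with the ℓ^2 sum of its Fourier coefficients: (1/(2π)) ∫_0^{2π} |f|^2 = Σ |c_n|^2.
Compute the left side: (1/(2π)) [∫_0^π 7^2 dx + ∫_π^{2π} 0^2 dx] = (1/(2π)) · (49π + 0π) = (49 + 0)/2 = 49/2.
So Σ_{n ∈ Z} |c_n|^2 = 49/2.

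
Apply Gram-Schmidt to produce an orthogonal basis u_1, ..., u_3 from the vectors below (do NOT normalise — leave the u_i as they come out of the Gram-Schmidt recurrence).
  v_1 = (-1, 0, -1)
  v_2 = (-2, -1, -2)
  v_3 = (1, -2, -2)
Orthogonal basis:
  u_1 = (-1, 0, -1)
  u_2 = (0, -1, 0)
  u_3 = (3/2, 0, -3/2)

Apply the Gram-Schmidt recurrence
  u_1 = v_1
  u_i = v_i − Σ_{j<i} ((v_i · u_j) / (u_j · u_j)) · u_j.

Step by step this gives:
  u_1 = (-1, 0, -1)
  u_2 = (0, -1, 0)
  u_3 = (3/2, 0, -3/2)

Orthogonality check:
  u_2 · u_1 = 0 (should be 0)
  u_3 · u_1 = 0 (should be 0)
  u_3 · u_2 = 0 (should be 0)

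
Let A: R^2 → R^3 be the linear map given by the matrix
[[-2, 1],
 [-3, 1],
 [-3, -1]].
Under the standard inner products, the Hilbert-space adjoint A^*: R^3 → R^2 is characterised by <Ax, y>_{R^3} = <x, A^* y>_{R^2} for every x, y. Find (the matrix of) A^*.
A^* = A^T =
[[-2, -3, -3],
 [1, 1, -1]]

For real matrices with standard dot products, the defining identity <Ax, y> = <x, A^* y> gives (Ax)^T y = x^T (A^*) y, i.e. x^T A^T y = x^T (A^*) y. Since this holds for all x, y, we must have A^* = A^T. Therefore
A^* =
[[-2, -3, -3],
 [1, 1, -1]].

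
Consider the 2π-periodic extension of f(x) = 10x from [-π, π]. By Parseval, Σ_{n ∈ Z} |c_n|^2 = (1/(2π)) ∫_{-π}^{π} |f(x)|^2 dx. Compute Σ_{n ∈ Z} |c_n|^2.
Σ |c_n|^2 = 100π^2/3

Expand and integrate term by term over [-π, π]:
  ∫ (10x)^2 dx = 100·(2π^3/3); ∫ 2·10·(0)·x dx = 0 (odd integrand); ∫ 0^2 dx = 0·2π.
So (1/(2π)) ∫_{-π}^{π} (10x)^2 dx = 100π^2/3 + 0 = 100π^2/3.
Parseval ⇒ Σ |c_n|^2 = 100π^2/3.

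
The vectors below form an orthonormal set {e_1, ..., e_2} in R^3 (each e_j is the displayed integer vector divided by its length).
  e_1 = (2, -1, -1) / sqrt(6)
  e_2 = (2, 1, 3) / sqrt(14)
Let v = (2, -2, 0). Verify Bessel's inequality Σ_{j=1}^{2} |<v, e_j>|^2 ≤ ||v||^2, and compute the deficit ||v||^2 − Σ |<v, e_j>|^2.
Σ |<v, e_j>|^2 = 44/7; ||v||^2 = 8; deficit = 12/7

Write each e_j = u_j / sqrt(<u_j, u_j>) where u_j is the displayed integer vector. Then <v, e_j> = <v, u_j> / sqrt(<u_j, u_j>), so |<v, e_j>|^2 = <v, u_j>^2 / <u_j, u_j>.
Coefficients: <v, e_1> = 6/sqrt(6), <v, e_2> = 2/sqrt(14).
Square and sum: Σ |<v, e_j>|^2 = 44/7.
Compute ||v||^2 = v·v = 8.
Deficit = 8 − 44/7 = 12/7 ≥ 0, confirming Bessel's inequality. (The deficit equals ||v − Σ <v,e_j> e_j||^2, the squared distance from v to span{e_j}.)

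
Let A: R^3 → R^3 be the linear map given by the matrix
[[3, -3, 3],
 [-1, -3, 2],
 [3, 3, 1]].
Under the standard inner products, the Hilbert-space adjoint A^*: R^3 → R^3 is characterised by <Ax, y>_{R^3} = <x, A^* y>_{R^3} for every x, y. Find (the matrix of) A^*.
A^* = A^T =
[[3, -1, 3],
 [-3, -3, 3],
 [3, 2, 1]]

For real matrices with standard dot products, the defining identity <Ax, y> = <x, A^* y> gives (Ax)^T y = x^T (A^*) y, i.e. x^T A^T y = x^T (A^*) y. Since this holds for all x, y, we must have A^* = A^T. Therefore
A^* =
[[3, -1, 3],
 [-3, -3, 3],
 [3, 2, 1]].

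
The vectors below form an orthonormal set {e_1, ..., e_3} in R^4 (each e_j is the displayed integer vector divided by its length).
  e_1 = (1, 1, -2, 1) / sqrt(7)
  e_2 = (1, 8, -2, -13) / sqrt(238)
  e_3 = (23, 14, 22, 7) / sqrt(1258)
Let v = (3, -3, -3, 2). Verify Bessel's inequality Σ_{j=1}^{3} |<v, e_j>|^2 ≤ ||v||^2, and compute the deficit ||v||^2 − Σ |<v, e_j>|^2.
Σ |<v, e_j>|^2 = 618/37; ||v||^2 = 31; deficit = 529/37

Write each e_j = u_j / sqrt(<u_j, u_j>) where u_j is the displayed integer vector. Then <v, e_j> = <v, u_j> / sqrt(<u_j, u_j>), so |<v, e_j>|^2 = <v, u_j>^2 / <u_j, u_j>.
Coefficients: <v, e_1> = 8/sqrt(7), <v, e_2> = -41/sqrt(238), <v, e_3> = -25/sqrt(1258).
Square and sum: Σ |<v, e_j>|^2 = 618/37.
Compute ||v||^2 = v·v = 31.
Deficit = 31 − 618/37 = 529/37 ≥ 0, confirming Bessel's inequality. (The deficit equals ||v − Σ <v,e_j> e_j||^2, the squared distance from v to span{e_j}.)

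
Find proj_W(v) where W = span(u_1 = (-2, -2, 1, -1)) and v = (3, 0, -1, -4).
proj_W(v) = (3/5, 3/5, -3/10, 3/10)

Set up U = [u_1 | ... | u_1] ∈ R^(4×1). The projector onto W = col(U) is P = U (U^T U)^(-1) U^T.
Compute U^T U =
  [10],
and U^T v = (-3).
Solve U^T U · c = U^T v for the coefficients: c = (-3/10). The projection is proj_W(v) = U c.
Check: (v - proj_W(v)) · u_1 = 0  (should be 0).
Result: proj_W(v) = (3/5, 3/5, -3/10, 3/10).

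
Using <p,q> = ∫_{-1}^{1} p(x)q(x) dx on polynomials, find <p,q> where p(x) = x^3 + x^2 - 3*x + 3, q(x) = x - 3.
<p,q> = -108/5

Expand the product: p(x)·q(x) = x^4 - 2*x^3 - 6*x^2 + 12*x - 9.
∫_{-1}^{1} of each monomial x^k gives [2/(k+1) if k even, 0 if k odd]. Integrating term-by-term (or equivalently evaluating the antiderivative F(x) = x^5/5 - x^4/2 - 2*x^3 + 6*x^2 - 9*x at the endpoints):
  F(1) − F(−1) = -53/10 − (163/10) = -108/5.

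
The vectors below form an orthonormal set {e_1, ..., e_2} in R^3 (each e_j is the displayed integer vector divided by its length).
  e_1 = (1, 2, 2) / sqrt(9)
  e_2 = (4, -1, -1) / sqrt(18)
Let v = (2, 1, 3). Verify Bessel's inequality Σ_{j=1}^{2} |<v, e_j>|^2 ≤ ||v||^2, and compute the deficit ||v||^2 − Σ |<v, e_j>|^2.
Σ |<v, e_j>|^2 = 12; ||v||^2 = 14; deficit = 2

Write each e_j = u_j / sqrt(<u_j, u_j>) where u_j is the displayed integer vector. Then <v, e_j> = <v, u_j> / sqrt(<u_j, u_j>), so |<v, e_j>|^2 = <v, u_j>^2 / <u_j, u_j>.
Coefficients: <v, e_1> = 10/sqrt(9), <v, e_2> = 4/sqrt(18).
Square and sum: Σ |<v, e_j>|^2 = 12.
Compute ||v||^2 = v·v = 14.
Deficit = 14 − 12 = 2 ≥ 0, confirming Bessel's inequality. (The deficit equals ||v − Σ <v,e_j> e_j||^2, the squared distance from v to span{e_j}.)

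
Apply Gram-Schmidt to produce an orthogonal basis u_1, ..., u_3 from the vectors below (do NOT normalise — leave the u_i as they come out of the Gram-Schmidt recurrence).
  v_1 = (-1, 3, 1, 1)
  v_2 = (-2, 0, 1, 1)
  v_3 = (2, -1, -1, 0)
Orthogonal basis:
  u_1 = (-1, 3, 1, 1)
  u_2 = (-5/3, -1, 2/3, 2/3)
  u_3 = (3/7, -1/7, -1/14, 13/14)

Apply the Gram-Schmidt recurrence
  u_1 = v_1
  u_i = v_i − Σ_{j<i} ((v_i · u_j) / (u_j · u_j)) · u_j.

Step by step this gives:
  u_1 = (-1, 3, 1, 1)
  u_2 = (-5/3, -1, 2/3, 2/3)
  u_3 = (3/7, -1/7, -1/14, 13/14)

Orthogonality check:
  u_2 · u_1 = 0 (should be 0)
  u_3 · u_1 = 0 (should be 0)
  u_3 · u_2 = 0 (should be 0)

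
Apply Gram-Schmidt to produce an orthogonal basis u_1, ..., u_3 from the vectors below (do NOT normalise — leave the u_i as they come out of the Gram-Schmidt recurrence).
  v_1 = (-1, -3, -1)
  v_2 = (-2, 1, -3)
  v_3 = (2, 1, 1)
Orthogonal basis:
  u_1 = (-1, -3, -1)
  u_2 = (-20/11, 17/11, -31/11)
  u_3 = (4/5, -2/25, -14/25)

Apply the Gram-Schmidt recurrence
  u_1 = v_1
  u_i = v_i − Σ_{j<i} ((v_i · u_j) / (u_j · u_j)) · u_j.

Step by step this gives:
  u_1 = (-1, -3, -1)
  u_2 = (-20/11, 17/11, -31/11)
  u_3 = (4/5, -2/25, -14/25)

Orthogonality check:
  u_2 · u_1 = 0 (should be 0)
  u_3 · u_1 = 0 (should be 0)
  u_3 · u_2 = 0 (should be 0)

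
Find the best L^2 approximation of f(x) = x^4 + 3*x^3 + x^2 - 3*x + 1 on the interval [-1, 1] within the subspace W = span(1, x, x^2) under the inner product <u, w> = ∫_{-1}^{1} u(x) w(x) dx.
g(x) = 13*x^2/7 - 6*x/5 + 32/35

The best approximation g ∈ W is the orthogonal projection of f onto W. Writing g = a_0 + a_1 x + a_2 x^2, the coefficients solve the normal equations G · a = b where
  G_{ij} = <φ_i, φ_j> and b_i = <f, φ_i>, with φ_0 = 1, φ_1 = x, φ_2 = x^2.
G =
  [2, 0, 2/3]
  [0, 2/3, 0]
  [2/3, 0, 2/5],
b = (46/15, -4/5, 142/105).
Solving gives a_0 = 32/35, a_1 = -6/5, a_2 = 13/7, so
  g(x) = 13*x^2/7 - 6*x/5 + 32/35.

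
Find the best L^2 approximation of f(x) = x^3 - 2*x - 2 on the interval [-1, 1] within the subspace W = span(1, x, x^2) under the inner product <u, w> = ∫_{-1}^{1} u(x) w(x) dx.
g(x) = -7*x/5 - 2

The best approximation g ∈ W is the orthogonal projection of f onto W. Writing g = a_0 + a_1 x + a_2 x^2, the coefficients solve the normal equations G · a = b where
  G_{ij} = <φ_i, φ_j> and b_i = <f, φ_i>, with φ_0 = 1, φ_1 = x, φ_2 = x^2.
G =
  [2, 0, 2/3]
  [0, 2/3, 0]
  [2/3, 0, 2/5],
b = (-4, -14/15, -4/3).
Solving gives a_0 = -2, a_1 = -7/5, a_2 = 0, so
  g(x) = -7*x/5 - 2.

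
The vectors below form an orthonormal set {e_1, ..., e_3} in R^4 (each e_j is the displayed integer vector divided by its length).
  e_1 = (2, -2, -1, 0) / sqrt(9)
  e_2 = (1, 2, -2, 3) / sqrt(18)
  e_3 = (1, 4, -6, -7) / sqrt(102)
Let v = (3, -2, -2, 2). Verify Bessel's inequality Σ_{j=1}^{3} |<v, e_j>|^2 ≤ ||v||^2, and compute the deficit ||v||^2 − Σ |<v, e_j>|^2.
Σ |<v, e_j>|^2 = 1070/51; ||v||^2 = 21; deficit = 1/51

Write each e_j = u_j / sqrt(<u_j, u_j>) where u_j is the displayed integer vector. Then <v, e_j> = <v, u_j> / sqrt(<u_j, u_j>), so |<v, e_j>|^2 = <v, u_j>^2 / <u_j, u_j>.
Coefficients: <v, e_1> = 12/sqrt(9), <v, e_2> = 9/sqrt(18), <v, e_3> = -7/sqrt(102).
Square and sum: Σ |<v, e_j>|^2 = 1070/51.
Compute ||v||^2 = v·v = 21.
Deficit = 21 − 1070/51 = 1/51 ≥ 0, confirming Bessel's inequality. (The deficit equals ||v − Σ <v,e_j> e_j||^2, the squared distance from v to span{e_j}.)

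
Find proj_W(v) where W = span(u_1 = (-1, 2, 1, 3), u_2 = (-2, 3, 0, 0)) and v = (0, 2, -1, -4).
proj_W(v) = (-159/131, 156/131, -165/131, -495/131)

Set up U = [u_1 | ... | u_2] ∈ R^(4×2). The projector onto W = col(U) is P = U (U^T U)^(-1) U^T.
Compute U^T U =
  [15, 8]
  [8, 13],
and U^T v = (-9, 6).
Solve U^T U · c = U^T v for the coefficients: c = (-165/131, 162/131). The projection is proj_W(v) = U c.
Check: (v - proj_W(v)) · u_1 = 0  (should be 0).
Check: (v - proj_W(v)) · u_2 = 0  (should be 0).
Result: proj_W(v) = (-159/131, 156/131, -165/131, -495/131).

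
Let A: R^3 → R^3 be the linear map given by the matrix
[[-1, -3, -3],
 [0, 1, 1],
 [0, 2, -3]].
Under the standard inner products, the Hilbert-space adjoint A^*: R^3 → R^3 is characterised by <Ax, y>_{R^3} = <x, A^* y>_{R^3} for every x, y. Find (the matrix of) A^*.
A^* = A^T =
[[-1, 0, 0],
 [-3, 1, 2],
 [-3, 1, -3]]

For real matrices with standard dot products, the defining identity <Ax, y> = <x, A^* y> gives (Ax)^T y = x^T (A^*) y, i.e. x^T A^T y = x^T (A^*) y. Since this holds for all x, y, we must have A^* = A^T. Therefore
A^* =
[[-1, 0, 0],
 [-3, 1, 2],
 [-3, 1, -3]].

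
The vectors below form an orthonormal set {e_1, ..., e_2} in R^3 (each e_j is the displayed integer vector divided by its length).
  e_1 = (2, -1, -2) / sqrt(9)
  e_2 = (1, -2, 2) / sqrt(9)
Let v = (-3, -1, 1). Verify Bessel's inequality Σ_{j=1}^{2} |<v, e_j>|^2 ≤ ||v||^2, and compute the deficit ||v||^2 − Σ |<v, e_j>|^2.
Σ |<v, e_j>|^2 = 50/9; ||v||^2 = 11; deficit = 49/9

Write each e_j = u_j / sqrt(<u_j, u_j>) where u_j is the displayed integer vector. Then <v, e_j> = <v, u_j> / sqrt(<u_j, u_j>), so |<v, e_j>|^2 = <v, u_j>^2 / <u_j, u_j>.
Coefficients: <v, e_1> = -7/sqrt(9), <v, e_2> = 1/sqrt(9).
Square and sum: Σ |<v, e_j>|^2 = 50/9.
Compute ||v||^2 = v·v = 11.
Deficit = 11 − 50/9 = 49/9 ≥ 0, confirming Bessel's inequality. (The deficit equals ||v − Σ <v,e_j> e_j||^2, the squared distance from v to span{e_j}.)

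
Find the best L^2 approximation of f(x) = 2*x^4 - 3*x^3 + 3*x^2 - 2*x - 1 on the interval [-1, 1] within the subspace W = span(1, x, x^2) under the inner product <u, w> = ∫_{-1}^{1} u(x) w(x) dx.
g(x) = 33*x^2/7 - 19*x/5 - 41/35

The best approximation g ∈ W is the orthogonal projection of f onto W. Writing g = a_0 + a_1 x + a_2 x^2, the coefficients solve the normal equations G · a = b where
  G_{ij} = <φ_i, φ_j> and b_i = <f, φ_i>, with φ_0 = 1, φ_1 = x, φ_2 = x^2.
G =
  [2, 0, 2/3]
  [0, 2/3, 0]
  [2/3, 0, 2/5],
b = (4/5, -38/15, 116/105).
Solving gives a_0 = -41/35, a_1 = -19/5, a_2 = 33/7, so
  g(x) = 33*x^2/7 - 19*x/5 - 41/35.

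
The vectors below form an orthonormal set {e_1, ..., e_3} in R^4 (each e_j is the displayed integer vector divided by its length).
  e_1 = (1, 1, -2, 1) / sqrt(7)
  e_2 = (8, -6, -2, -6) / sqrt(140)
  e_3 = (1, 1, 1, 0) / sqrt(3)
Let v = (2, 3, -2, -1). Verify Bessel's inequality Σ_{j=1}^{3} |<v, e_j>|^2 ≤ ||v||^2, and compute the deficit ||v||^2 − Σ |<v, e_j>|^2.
Σ |<v, e_j>|^2 = 63/5; ||v||^2 = 18; deficit = 27/5

Write each e_j = u_j / sqrt(<u_j, u_j>) where u_j is the displayed integer vector. Then <v, e_j> = <v, u_j> / sqrt(<u_j, u_j>), so |<v, e_j>|^2 = <v, u_j>^2 / <u_j, u_j>.
Coefficients: <v, e_1> = 8/sqrt(7), <v, e_2> = 8/sqrt(140), <v, e_3> = 3/sqrt(3).
Square and sum: Σ |<v, e_j>|^2 = 63/5.
Compute ||v||^2 = v·v = 18.
Deficit = 18 − 63/5 = 27/5 ≥ 0, confirming Bessel's inequality. (The deficit equals ||v − Σ <v,e_j> e_j||^2, the squared distance from v to span{e_j}.)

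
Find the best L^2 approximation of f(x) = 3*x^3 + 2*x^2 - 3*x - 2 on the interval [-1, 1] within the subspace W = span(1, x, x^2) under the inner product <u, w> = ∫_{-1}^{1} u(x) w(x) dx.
g(x) = 2*x^2 - 6*x/5 - 2

The best approximation g ∈ W is the orthogonal projection of f onto W. Writing g = a_0 + a_1 x + a_2 x^2, the coefficients solve the normal equations G · a = b where
  G_{ij} = <φ_i, φ_j> and b_i = <f, φ_i>, with φ_0 = 1, φ_1 = x, φ_2 = x^2.
G =
  [2, 0, 2/3]
  [0, 2/3, 0]
  [2/3, 0, 2/5],
b = (-8/3, -4/5, -8/15).
Solving gives a_0 = -2, a_1 = -6/5, a_2 = 2, so
  g(x) = 2*x^2 - 6*x/5 - 2.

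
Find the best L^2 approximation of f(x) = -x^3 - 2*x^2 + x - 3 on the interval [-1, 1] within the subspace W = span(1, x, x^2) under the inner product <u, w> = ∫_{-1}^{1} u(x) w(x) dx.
g(x) = -2*x^2 + 2*x/5 - 3

The best approximation g ∈ W is the orthogonal projection of f onto W. Writing g = a_0 + a_1 x + a_2 x^2, the coefficients solve the normal equations G · a = b where
  G_{ij} = <φ_i, φ_j> and b_i = <f, φ_i>, with φ_0 = 1, φ_1 = x, φ_2 = x^2.
G =
  [2, 0, 2/3]
  [0, 2/3, 0]
  [2/3, 0, 2/5],
b = (-22/3, 4/15, -14/5).
Solving gives a_0 = -3, a_1 = 2/5, a_2 = -2, so
  g(x) = -2*x^2 + 2*x/5 - 3.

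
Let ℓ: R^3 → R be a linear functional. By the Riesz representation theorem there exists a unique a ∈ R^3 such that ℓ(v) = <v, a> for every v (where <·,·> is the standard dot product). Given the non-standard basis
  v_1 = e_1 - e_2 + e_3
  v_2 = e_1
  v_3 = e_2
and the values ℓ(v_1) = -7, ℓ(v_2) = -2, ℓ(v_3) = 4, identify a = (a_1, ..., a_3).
a = (-2, 4, -1)

Write a = (a_1, ..., a_3) in the standard basis. For each basis vector v_i, ℓ(v_i) = <v_i, a> is a linear equation in the a_j's. Collect the n equations into a matrix system V a = ℓ, where row i of V is v_i (expressed in the standard basis). Since V is invertible (lower-triangular with 1s on the diagonal, up to permutation), solve by back-substitution:
  V =
[[1, -1, 1],
 [1, 0, 0],
 [0, 1, 0]]
  V a = (-7, -2, 4)
Solving gives a = (-2, 4, -1).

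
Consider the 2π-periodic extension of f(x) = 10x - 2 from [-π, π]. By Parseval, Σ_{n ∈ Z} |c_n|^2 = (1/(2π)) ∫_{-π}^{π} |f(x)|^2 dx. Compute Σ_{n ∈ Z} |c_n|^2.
Σ |c_n|^2 = 100π^2/3 + 4

Expand and integrate term by term over [-π, π]:
  ∫ (10x)^2 dx = 100·(2π^3/3); ∫ 2·10·(-2)·x dx = 0 (odd integrand); ∫ (-2)^2 dx = 4·2π.
So (1/(2π)) ∫_{-π}^{π} (10x - 2)^2 dx = 100π^2/3 + 4 = 100π^2/3 + 4.
Parseval ⇒ Σ |c_n|^2 = 100π^2/3 + 4.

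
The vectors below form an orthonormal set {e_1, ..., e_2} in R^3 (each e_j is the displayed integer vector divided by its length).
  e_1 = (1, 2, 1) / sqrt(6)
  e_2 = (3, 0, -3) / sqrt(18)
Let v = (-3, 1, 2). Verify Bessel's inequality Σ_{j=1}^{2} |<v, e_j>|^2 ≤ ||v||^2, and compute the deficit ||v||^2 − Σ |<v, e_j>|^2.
Σ |<v, e_j>|^2 = 38/3; ||v||^2 = 14; deficit = 4/3

Write each e_j = u_j / sqrt(<u_j, u_j>) where u_j is the displayed integer vector. Then <v, e_j> = <v, u_j> / sqrt(<u_j, u_j>), so |<v, e_j>|^2 = <v, u_j>^2 / <u_j, u_j>.
Coefficients: <v, e_1> = 1/sqrt(6), <v, e_2> = -15/sqrt(18).
Square and sum: Σ |<v, e_j>|^2 = 38/3.
Compute ||v||^2 = v·v = 14.
Deficit = 14 − 38/3 = 4/3 ≥ 0, confirming Bessel's inequality. (The deficit equals ||v − Σ <v,e_j> e_j||^2, the squared distance from v to span{e_j}.)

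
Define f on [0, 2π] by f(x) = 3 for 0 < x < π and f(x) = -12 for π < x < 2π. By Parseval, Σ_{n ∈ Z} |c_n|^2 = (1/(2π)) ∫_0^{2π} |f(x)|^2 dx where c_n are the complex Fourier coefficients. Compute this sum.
Σ |c_n|^2 = 153/2

Parseval equates the L^2 energy of f (normalised by 1/(2π)) with the ℓ^2 sum of its Fourier coefficients: (1/(2π)) ∫_0^{2π} |f|^2 = Σ |c_n|^2.
Compute the left side: (1/(2π)) [∫_0^π 3^2 dx + ∫_π^{2π} (-12)^2 dx] = (1/(2π)) · (9π + 144π) = (9 + 144)/2 = 153/2.
So Σ_{n ∈ Z} |c_n|^2 = 153/2.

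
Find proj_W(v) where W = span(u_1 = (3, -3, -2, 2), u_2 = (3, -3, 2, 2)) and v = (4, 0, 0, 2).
proj_W(v) = (24/11, -24/11, 0, 16/11)

Set up U = [u_1 | ... | u_2] ∈ R^(4×2). The projector onto W = col(U) is P = U (U^T U)^(-1) U^T.
Compute U^T U =
  [26, 18]
  [18, 26],
and U^T v = (16, 16).
Solve U^T U · c = U^T v for the coefficients: c = (4/11, 4/11). The projection is proj_W(v) = U c.
Check: (v - proj_W(v)) · u_1 = 0  (should be 0).
Check: (v - proj_W(v)) · u_2 = 0  (should be 0).
Result: proj_W(v) = (24/11, -24/11, 0, 16/11).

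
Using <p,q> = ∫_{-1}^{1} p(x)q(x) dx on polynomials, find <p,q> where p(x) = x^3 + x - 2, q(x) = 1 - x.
<p,q> = -76/15

Expand the product: p(x)·q(x) = -x^4 + x^3 - x^2 + 3*x - 2.
∫_{-1}^{1} of each monomial x^k gives [2/(k+1) if k even, 0 if k odd]. Integrating term-by-term (or equivalently evaluating the antiderivative F(x) = -x^5/5 + x^4/4 - x^3/3 + 3*x^2/2 - 2*x at the endpoints):
  F(1) − F(−1) = -47/60 − (257/60) = -76/15.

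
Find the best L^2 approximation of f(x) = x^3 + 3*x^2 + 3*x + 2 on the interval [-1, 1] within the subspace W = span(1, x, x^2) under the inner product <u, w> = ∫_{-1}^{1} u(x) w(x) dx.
g(x) = 3*x^2 + 18*x/5 + 2

The best approximation g ∈ W is the orthogonal projection of f onto W. Writing g = a_0 + a_1 x + a_2 x^2, the coefficients solve the normal equations G · a = b where
  G_{ij} = <φ_i, φ_j> and b_i = <f, φ_i>, with φ_0 = 1, φ_1 = x, φ_2 = x^2.
G =
  [2, 0, 2/3]
  [0, 2/3, 0]
  [2/3, 0, 2/5],
b = (6, 12/5, 38/15).
Solving gives a_0 = 2, a_1 = 18/5, a_2 = 3, so
  g(x) = 3*x^2 + 18*x/5 + 2.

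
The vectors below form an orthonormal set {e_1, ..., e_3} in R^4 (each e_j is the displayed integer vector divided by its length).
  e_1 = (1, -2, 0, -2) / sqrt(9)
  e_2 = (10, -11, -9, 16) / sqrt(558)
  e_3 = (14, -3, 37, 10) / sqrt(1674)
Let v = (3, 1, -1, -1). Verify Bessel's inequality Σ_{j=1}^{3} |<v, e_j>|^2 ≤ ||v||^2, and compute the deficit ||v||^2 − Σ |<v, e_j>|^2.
Σ |<v, e_j>|^2 = 35/27; ||v||^2 = 12; deficit = 289/27

Write each e_j = u_j / sqrt(<u_j, u_j>) where u_j is the displayed integer vector. Then <v, e_j> = <v, u_j> / sqrt(<u_j, u_j>), so |<v, e_j>|^2 = <v, u_j>^2 / <u_j, u_j>.
Coefficients: <v, e_1> = 3/sqrt(9), <v, e_2> = 12/sqrt(558), <v, e_3> = -8/sqrt(1674).
Square and sum: Σ |<v, e_j>|^2 = 35/27.
Compute ||v||^2 = v·v = 12.
Deficit = 12 − 35/27 = 289/27 ≥ 0, confirming Bessel's inequality. (The deficit equals ||v − Σ <v,e_j> e_j||^2, the squared distance from v to span{e_j}.)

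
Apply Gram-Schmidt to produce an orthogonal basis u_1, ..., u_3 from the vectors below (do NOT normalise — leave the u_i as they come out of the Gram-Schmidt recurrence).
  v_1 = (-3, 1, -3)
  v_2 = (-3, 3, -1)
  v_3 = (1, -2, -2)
Orthogonal basis:
  u_1 = (-3, 1, -3)
  u_2 = (-12/19, 42/19, 26/19)
  u_3 = (8/17, 6/17, -6/17)

Apply the Gram-Schmidt recurrence
  u_1 = v_1
  u_i = v_i − Σ_{j<i} ((v_i · u_j) / (u_j · u_j)) · u_j.

Step by step this gives:
  u_1 = (-3, 1, -3)
  u_2 = (-12/19, 42/19, 26/19)
  u_3 = (8/17, 6/17, -6/17)

Orthogonality check:
  u_2 · u_1 = 0 (should be 0)
  u_3 · u_1 = 0 (should be 0)
  u_3 · u_2 = 0 (should be 0)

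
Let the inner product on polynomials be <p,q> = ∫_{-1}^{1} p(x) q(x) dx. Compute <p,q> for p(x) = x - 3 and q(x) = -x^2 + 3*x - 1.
<p,q> = 10

Expand the product: p(x)·q(x) = -x^3 + 6*x^2 - 10*x + 3.
∫_{-1}^{1} of each monomial x^k gives [2/(k+1) if k even, 0 if k odd]. Integrating term-by-term (or equivalently evaluating the antiderivative F(x) = -x^4/4 + 2*x^3 - 5*x^2 + 3*x at the endpoints):
  F(1) − F(−1) = -1/4 − (-41/4) = 10.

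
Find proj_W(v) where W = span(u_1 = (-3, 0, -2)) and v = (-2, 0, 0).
proj_W(v) = (-18/13, 0, -12/13)

Set up U = [u_1 | ... | u_1] ∈ R^(3×1). The projector onto W = col(U) is P = U (U^T U)^(-1) U^T.
Compute U^T U =
  [13],
and U^T v = (6).
Solve U^T U · c = U^T v for the coefficients: c = (6/13). The projection is proj_W(v) = U c.
Check: (v - proj_W(v)) · u_1 = 0  (should be 0).
Result: proj_W(v) = (-18/13, 0, -12/13).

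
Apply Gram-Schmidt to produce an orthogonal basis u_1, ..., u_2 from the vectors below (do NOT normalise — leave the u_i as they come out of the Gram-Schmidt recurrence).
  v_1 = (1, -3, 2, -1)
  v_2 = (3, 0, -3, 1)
Orthogonal basis:
  u_1 = (1, -3, 2, -1)
  u_2 = (49/15, -4/5, -37/15, 11/15)

Apply the Gram-Schmidt recurrence
  u_1 = v_1
  u_i = v_i − Σ_{j<i} ((v_i · u_j) / (u_j · u_j)) · u_j.

Step by step this gives:
  u_1 = (1, -3, 2, -1)
  u_2 = (49/15, -4/5, -37/15, 11/15)

Orthogonality check:
  u_2 · u_1 = 0 (should be 0)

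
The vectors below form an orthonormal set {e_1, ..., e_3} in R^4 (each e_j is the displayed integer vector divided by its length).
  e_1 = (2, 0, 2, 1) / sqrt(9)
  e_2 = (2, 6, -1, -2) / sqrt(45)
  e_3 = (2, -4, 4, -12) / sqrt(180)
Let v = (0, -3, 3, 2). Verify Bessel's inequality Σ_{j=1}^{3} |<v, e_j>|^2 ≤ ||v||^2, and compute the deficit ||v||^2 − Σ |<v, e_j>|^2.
Σ |<v, e_j>|^2 = 21; ||v||^2 = 22; deficit = 1

Write each e_j = u_j / sqrt(<u_j, u_j>) where u_j is the displayed integer vector. Then <v, e_j> = <v, u_j> / sqrt(<u_j, u_j>), so |<v, e_j>|^2 = <v, u_j>^2 / <u_j, u_j>.
Coefficients: <v, e_1> = 8/sqrt(9), <v, e_2> = -25/sqrt(45), <v, e_3> = 0/sqrt(180).
Square and sum: Σ |<v, e_j>|^2 = 21.
Compute ||v||^2 = v·v = 22.
Deficit = 22 − 21 = 1 ≥ 0, confirming Bessel's inequality. (The deficit equals ||v − Σ <v,e_j> e_j||^2, the squared distance from v to span{e_j}.)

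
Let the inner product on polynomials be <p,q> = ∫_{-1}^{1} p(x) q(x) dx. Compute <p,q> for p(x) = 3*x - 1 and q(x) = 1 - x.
<p,q> = -4

Expand the product: p(x)·q(x) = -3*x^2 + 4*x - 1.
∫_{-1}^{1} of each monomial x^k gives [2/(k+1) if k even, 0 if k odd]. Integrating term-by-term (or equivalently evaluating the antiderivative F(x) = -x^3 + 2*x^2 - x at the endpoints):
  F(1) − F(−1) = 0 − (4) = -4.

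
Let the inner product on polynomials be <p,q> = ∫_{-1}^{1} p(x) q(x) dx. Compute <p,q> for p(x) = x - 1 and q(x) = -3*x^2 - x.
<p,q> = 4/3

Expand the product: p(x)·q(x) = -3*x^3 + 2*x^2 + x.
∫_{-1}^{1} of each monomial x^k gives [2/(k+1) if k even, 0 if k odd]. Integrating term-by-term (or equivalently evaluating the antiderivative F(x) = -3*x^4/4 + 2*x^3/3 + x^2/2 at the endpoints):
  F(1) − F(−1) = 5/12 − (-11/12) = 4/3.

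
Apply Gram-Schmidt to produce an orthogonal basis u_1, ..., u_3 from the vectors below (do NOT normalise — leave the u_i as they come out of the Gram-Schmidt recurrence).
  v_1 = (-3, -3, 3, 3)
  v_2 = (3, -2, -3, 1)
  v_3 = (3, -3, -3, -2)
Orthogonal basis:
  u_1 = (-3, -3, 3, 3)
  u_2 = (9/4, -11/4, -9/4, 7/4)
  u_3 = (-19/83, -152/83, 19/83, -190/83)

Apply the Gram-Schmidt recurrence
  u_1 = v_1
  u_i = v_i − Σ_{j<i} ((v_i · u_j) / (u_j · u_j)) · u_j.

Step by step this gives:
  u_1 = (-3, -3, 3, 3)
  u_2 = (9/4, -11/4, -9/4, 7/4)
  u_3 = (-19/83, -152/83, 19/83, -190/83)

Orthogonality check:
  u_2 · u_1 = 0 (should be 0)
  u_3 · u_1 = 0 (should be 0)
  u_3 · u_2 = 0 (should be 0)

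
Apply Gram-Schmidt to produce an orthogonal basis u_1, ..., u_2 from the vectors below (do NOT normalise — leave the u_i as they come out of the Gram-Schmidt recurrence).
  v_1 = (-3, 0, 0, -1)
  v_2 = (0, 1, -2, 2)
Orthogonal basis:
  u_1 = (-3, 0, 0, -1)
  u_2 = (-3/5, 1, -2, 9/5)

Apply the Gram-Schmidt recurrence
  u_1 = v_1
  u_i = v_i − Σ_{j<i} ((v_i · u_j) / (u_j · u_j)) · u_j.

Step by step this gives:
  u_1 = (-3, 0, 0, -1)
  u_2 = (-3/5, 1, -2, 9/5)

Orthogonality check:
  u_2 · u_1 = 0 (should be 0)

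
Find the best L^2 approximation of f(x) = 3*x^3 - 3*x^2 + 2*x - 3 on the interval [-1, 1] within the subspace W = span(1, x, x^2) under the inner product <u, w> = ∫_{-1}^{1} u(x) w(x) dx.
g(x) = -3*x^2 + 19*x/5 - 3

The best approximation g ∈ W is the orthogonal projection of f onto W. Writing g = a_0 + a_1 x + a_2 x^2, the coefficients solve the normal equations G · a = b where
  G_{ij} = <φ_i, φ_j> and b_i = <f, φ_i>, with φ_0 = 1, φ_1 = x, φ_2 = x^2.
G =
  [2, 0, 2/3]
  [0, 2/3, 0]
  [2/3, 0, 2/5],
b = (-8, 38/15, -16/5).
Solving gives a_0 = -3, a_1 = 19/5, a_2 = -3, so
  g(x) = -3*x^2 + 19*x/5 - 3.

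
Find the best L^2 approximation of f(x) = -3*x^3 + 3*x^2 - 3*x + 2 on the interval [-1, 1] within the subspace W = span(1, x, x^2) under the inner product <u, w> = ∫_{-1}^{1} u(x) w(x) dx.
g(x) = 3*x^2 - 24*x/5 + 2

The best approximation g ∈ W is the orthogonal projection of f onto W. Writing g = a_0 + a_1 x + a_2 x^2, the coefficients solve the normal equations G · a = b where
  G_{ij} = <φ_i, φ_j> and b_i = <f, φ_i>, with φ_0 = 1, φ_1 = x, φ_2 = x^2.
G =
  [2, 0, 2/3]
  [0, 2/3, 0]
  [2/3, 0, 2/5],
b = (6, -16/5, 38/15).
Solving gives a_0 = 2, a_1 = -24/5, a_2 = 3, so
  g(x) = 3*x^2 - 24*x/5 + 2.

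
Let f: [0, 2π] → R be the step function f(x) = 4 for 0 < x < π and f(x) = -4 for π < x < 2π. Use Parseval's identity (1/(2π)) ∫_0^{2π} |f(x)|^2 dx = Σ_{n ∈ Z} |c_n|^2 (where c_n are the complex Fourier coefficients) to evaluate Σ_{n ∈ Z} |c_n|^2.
Σ |c_n|^2 = 16

Parseval equates the L^2 energy of f (normalised by 1/(2π)) with the ℓ^2 sum of its Fourier coefficients: (1/(2π)) ∫_0^{2π} |f|^2 = Σ |c_n|^2.
Compute the left side: (1/(2π)) [∫_0^π 4^2 dx + ∫_π^{2π} (-4)^2 dx] = (1/(2π)) · (16π + 16π) = (16 + 16)/2 = 16.
So Σ_{n ∈ Z} |c_n|^2 = 16.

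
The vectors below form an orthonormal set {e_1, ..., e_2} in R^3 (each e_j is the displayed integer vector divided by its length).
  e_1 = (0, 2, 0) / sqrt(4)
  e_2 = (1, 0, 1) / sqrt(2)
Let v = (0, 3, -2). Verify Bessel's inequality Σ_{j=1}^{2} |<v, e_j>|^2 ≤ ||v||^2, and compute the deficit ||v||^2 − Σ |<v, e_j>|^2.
Σ |<v, e_j>|^2 = 11; ||v||^2 = 13; deficit = 2

Write each e_j = u_j / sqrt(<u_j, u_j>) where u_j is the displayed integer vector. Then <v, e_j> = <v, u_j> / sqrt(<u_j, u_j>), so |<v, e_j>|^2 = <v, u_j>^2 / <u_j, u_j>.
Coefficients: <v, e_1> = 6/sqrt(4), <v, e_2> = -2/sqrt(2).
Square and sum: Σ |<v, e_j>|^2 = 11.
Compute ||v||^2 = v·v = 13.
Deficit = 13 − 11 = 2 ≥ 0, confirming Bessel's inequality. (The deficit equals ||v − Σ <v,e_j> e_j||^2, the squared distance from v to span{e_j}.)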